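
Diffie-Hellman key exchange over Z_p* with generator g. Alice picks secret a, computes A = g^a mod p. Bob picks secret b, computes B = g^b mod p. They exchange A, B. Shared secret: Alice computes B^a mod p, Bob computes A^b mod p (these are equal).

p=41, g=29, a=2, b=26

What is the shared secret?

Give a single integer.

A = 29^2 mod 41  (bits of 2 = 10)
  bit 0 = 1: r = r^2 * 29 mod 41 = 1^2 * 29 = 1*29 = 29
  bit 1 = 0: r = r^2 mod 41 = 29^2 = 21
  -> A = 21
B = 29^26 mod 41  (bits of 26 = 11010)
  bit 0 = 1: r = r^2 * 29 mod 41 = 1^2 * 29 = 1*29 = 29
  bit 1 = 1: r = r^2 * 29 mod 41 = 29^2 * 29 = 21*29 = 35
  bit 2 = 0: r = r^2 mod 41 = 35^2 = 36
  bit 3 = 1: r = r^2 * 29 mod 41 = 36^2 * 29 = 25*29 = 28
  bit 4 = 0: r = r^2 mod 41 = 28^2 = 5
  -> B = 5
s = B^a = 5^2 mod 41  (bits of 2 = 10)
  bit 0 = 1: r = r^2 * 5 mod 41 = 1^2 * 5 = 1*5 = 5
  bit 1 = 0: r = r^2 mod 41 = 5^2 = 25
  -> s = B^a = 25

Answer: 25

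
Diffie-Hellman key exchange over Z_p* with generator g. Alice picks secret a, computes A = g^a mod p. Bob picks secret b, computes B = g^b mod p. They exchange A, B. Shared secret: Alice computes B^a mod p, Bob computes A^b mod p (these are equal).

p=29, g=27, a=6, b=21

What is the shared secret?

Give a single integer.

Answer: 28

Derivation:
A = 27^6 mod 29  (bits of 6 = 110)
  bit 0 = 1: r = r^2 * 27 mod 29 = 1^2 * 27 = 1*27 = 27
  bit 1 = 1: r = r^2 * 27 mod 29 = 27^2 * 27 = 4*27 = 21
  bit 2 = 0: r = r^2 mod 29 = 21^2 = 6
  -> A = 6
B = 27^21 mod 29  (bits of 21 = 10101)
  bit 0 = 1: r = r^2 * 27 mod 29 = 1^2 * 27 = 1*27 = 27
  bit 1 = 0: r = r^2 mod 29 = 27^2 = 4
  bit 2 = 1: r = r^2 * 27 mod 29 = 4^2 * 27 = 16*27 = 26
  bit 3 = 0: r = r^2 mod 29 = 26^2 = 9
  bit 4 = 1: r = r^2 * 27 mod 29 = 9^2 * 27 = 23*27 = 12
  -> B = 12
s = B^a = 12^6 mod 29  (bits of 6 = 110)
  bit 0 = 1: r = r^2 * 12 mod 29 = 1^2 * 12 = 1*12 = 12
  bit 1 = 1: r = r^2 * 12 mod 29 = 12^2 * 12 = 28*12 = 17
  bit 2 = 0: r = r^2 mod 29 = 17^2 = 28
  -> s = B^a = 28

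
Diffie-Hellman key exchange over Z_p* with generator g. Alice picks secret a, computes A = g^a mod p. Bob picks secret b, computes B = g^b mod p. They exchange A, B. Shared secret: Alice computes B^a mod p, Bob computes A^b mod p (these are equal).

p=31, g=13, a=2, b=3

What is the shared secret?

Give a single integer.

Answer: 16

Derivation:
A = 13^2 mod 31  (bits of 2 = 10)
  bit 0 = 1: r = r^2 * 13 mod 31 = 1^2 * 13 = 1*13 = 13
  bit 1 = 0: r = r^2 mod 31 = 13^2 = 14
  -> A = 14
B = 13^3 mod 31  (bits of 3 = 11)
  bit 0 = 1: r = r^2 * 13 mod 31 = 1^2 * 13 = 1*13 = 13
  bit 1 = 1: r = r^2 * 13 mod 31 = 13^2 * 13 = 14*13 = 27
  -> B = 27
s = B^a = 27^2 mod 31  (bits of 2 = 10)
  bit 0 = 1: r = r^2 * 27 mod 31 = 1^2 * 27 = 1*27 = 27
  bit 1 = 0: r = r^2 mod 31 = 27^2 = 16
  -> s = B^a = 16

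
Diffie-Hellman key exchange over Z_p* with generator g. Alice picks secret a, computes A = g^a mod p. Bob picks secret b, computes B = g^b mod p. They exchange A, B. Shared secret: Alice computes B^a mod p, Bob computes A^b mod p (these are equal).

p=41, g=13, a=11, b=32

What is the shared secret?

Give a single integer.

A = 13^11 mod 41  (bits of 11 = 1011)
  bit 0 = 1: r = r^2 * 13 mod 41 = 1^2 * 13 = 1*13 = 13
  bit 1 = 0: r = r^2 mod 41 = 13^2 = 5
  bit 2 = 1: r = r^2 * 13 mod 41 = 5^2 * 13 = 25*13 = 38
  bit 3 = 1: r = r^2 * 13 mod 41 = 38^2 * 13 = 9*13 = 35
  -> A = 35
B = 13^32 mod 41  (bits of 32 = 100000)
  bit 0 = 1: r = r^2 * 13 mod 41 = 1^2 * 13 = 1*13 = 13
  bit 1 = 0: r = r^2 mod 41 = 13^2 = 5
  bit 2 = 0: r = r^2 mod 41 = 5^2 = 25
  bit 3 = 0: r = r^2 mod 41 = 25^2 = 10
  bit 4 = 0: r = r^2 mod 41 = 10^2 = 18
  bit 5 = 0: r = r^2 mod 41 = 18^2 = 37
  -> B = 37
s = B^a = 37^11 mod 41  (bits of 11 = 1011)
  bit 0 = 1: r = r^2 * 37 mod 41 = 1^2 * 37 = 1*37 = 37
  bit 1 = 0: r = r^2 mod 41 = 37^2 = 16
  bit 2 = 1: r = r^2 * 37 mod 41 = 16^2 * 37 = 10*37 = 1
  bit 3 = 1: r = r^2 * 37 mod 41 = 1^2 * 37 = 1*37 = 37
  -> s = B^a = 37

Answer: 37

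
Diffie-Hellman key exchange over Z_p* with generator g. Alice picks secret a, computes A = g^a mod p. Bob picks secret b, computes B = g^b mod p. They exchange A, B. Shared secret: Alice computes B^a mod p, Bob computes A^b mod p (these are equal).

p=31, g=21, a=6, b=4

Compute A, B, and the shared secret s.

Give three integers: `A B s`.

A = 21^6 mod 31  (bits of 6 = 110)
  bit 0 = 1: r = r^2 * 21 mod 31 = 1^2 * 21 = 1*21 = 21
  bit 1 = 1: r = r^2 * 21 mod 31 = 21^2 * 21 = 7*21 = 23
  bit 2 = 0: r = r^2 mod 31 = 23^2 = 2
  -> A = 2
B = 21^4 mod 31  (bits of 4 = 100)
  bit 0 = 1: r = r^2 * 21 mod 31 = 1^2 * 21 = 1*21 = 21
  bit 1 = 0: r = r^2 mod 31 = 21^2 = 7
  bit 2 = 0: r = r^2 mod 31 = 7^2 = 18
  -> B = 18
s = B^a = 18^6 mod 31  (bits of 6 = 110)
  bit 0 = 1: r = r^2 * 18 mod 31 = 1^2 * 18 = 1*18 = 18
  bit 1 = 1: r = r^2 * 18 mod 31 = 18^2 * 18 = 14*18 = 4
  bit 2 = 0: r = r^2 mod 31 = 4^2 = 16
  -> s = B^a = 16

Answer: 2 18 16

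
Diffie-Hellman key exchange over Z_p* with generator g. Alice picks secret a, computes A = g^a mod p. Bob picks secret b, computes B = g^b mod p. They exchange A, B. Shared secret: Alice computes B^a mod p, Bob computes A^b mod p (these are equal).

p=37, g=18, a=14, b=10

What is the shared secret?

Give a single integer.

A = 18^14 mod 37  (bits of 14 = 1110)
  bit 0 = 1: r = r^2 * 18 mod 37 = 1^2 * 18 = 1*18 = 18
  bit 1 = 1: r = r^2 * 18 mod 37 = 18^2 * 18 = 28*18 = 23
  bit 2 = 1: r = r^2 * 18 mod 37 = 23^2 * 18 = 11*18 = 13
  bit 3 = 0: r = r^2 mod 37 = 13^2 = 21
  -> A = 21
B = 18^10 mod 37  (bits of 10 = 1010)
  bit 0 = 1: r = r^2 * 18 mod 37 = 1^2 * 18 = 1*18 = 18
  bit 1 = 0: r = r^2 mod 37 = 18^2 = 28
  bit 2 = 1: r = r^2 * 18 mod 37 = 28^2 * 18 = 7*18 = 15
  bit 3 = 0: r = r^2 mod 37 = 15^2 = 3
  -> B = 3
s = B^a = 3^14 mod 37  (bits of 14 = 1110)
  bit 0 = 1: r = r^2 * 3 mod 37 = 1^2 * 3 = 1*3 = 3
  bit 1 = 1: r = r^2 * 3 mod 37 = 3^2 * 3 = 9*3 = 27
  bit 2 = 1: r = r^2 * 3 mod 37 = 27^2 * 3 = 26*3 = 4
  bit 3 = 0: r = r^2 mod 37 = 4^2 = 16
  -> s = B^a = 16

Answer: 16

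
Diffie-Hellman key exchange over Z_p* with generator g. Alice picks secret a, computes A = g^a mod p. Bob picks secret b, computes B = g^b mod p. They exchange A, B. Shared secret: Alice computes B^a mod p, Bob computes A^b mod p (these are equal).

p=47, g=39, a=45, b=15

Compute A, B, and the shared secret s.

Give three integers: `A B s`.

Answer: 41 23 45

Derivation:
A = 39^45 mod 47  (bits of 45 = 101101)
  bit 0 = 1: r = r^2 * 39 mod 47 = 1^2 * 39 = 1*39 = 39
  bit 1 = 0: r = r^2 mod 47 = 39^2 = 17
  bit 2 = 1: r = r^2 * 39 mod 47 = 17^2 * 39 = 7*39 = 38
  bit 3 = 1: r = r^2 * 39 mod 47 = 38^2 * 39 = 34*39 = 10
  bit 4 = 0: r = r^2 mod 47 = 10^2 = 6
  bit 5 = 1: r = r^2 * 39 mod 47 = 6^2 * 39 = 36*39 = 41
  -> A = 41
B = 39^15 mod 47  (bits of 15 = 1111)
  bit 0 = 1: r = r^2 * 39 mod 47 = 1^2 * 39 = 1*39 = 39
  bit 1 = 1: r = r^2 * 39 mod 47 = 39^2 * 39 = 17*39 = 5
  bit 2 = 1: r = r^2 * 39 mod 47 = 5^2 * 39 = 25*39 = 35
  bit 3 = 1: r = r^2 * 39 mod 47 = 35^2 * 39 = 3*39 = 23
  -> B = 23
s = B^a = 23^45 mod 47  (bits of 45 = 101101)
  bit 0 = 1: r = r^2 * 23 mod 47 = 1^2 * 23 = 1*23 = 23
  bit 1 = 0: r = r^2 mod 47 = 23^2 = 12
  bit 2 = 1: r = r^2 * 23 mod 47 = 12^2 * 23 = 3*23 = 22
  bit 3 = 1: r = r^2 * 23 mod 47 = 22^2 * 23 = 14*23 = 40
  bit 4 = 0: r = r^2 mod 47 = 40^2 = 2
  bit 5 = 1: r = r^2 * 23 mod 47 = 2^2 * 23 = 4*23 = 45
  -> s = B^a = 45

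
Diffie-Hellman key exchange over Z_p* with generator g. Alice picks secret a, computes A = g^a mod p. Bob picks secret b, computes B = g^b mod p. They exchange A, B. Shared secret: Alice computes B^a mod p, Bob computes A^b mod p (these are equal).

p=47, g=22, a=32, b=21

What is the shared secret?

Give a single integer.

A = 22^32 mod 47  (bits of 32 = 100000)
  bit 0 = 1: r = r^2 * 22 mod 47 = 1^2 * 22 = 1*22 = 22
  bit 1 = 0: r = r^2 mod 47 = 22^2 = 14
  bit 2 = 0: r = r^2 mod 47 = 14^2 = 8
  bit 3 = 0: r = r^2 mod 47 = 8^2 = 17
  bit 4 = 0: r = r^2 mod 47 = 17^2 = 7
  bit 5 = 0: r = r^2 mod 47 = 7^2 = 2
  -> A = 2
B = 22^21 mod 47  (bits of 21 = 10101)
  bit 0 = 1: r = r^2 * 22 mod 47 = 1^2 * 22 = 1*22 = 22
  bit 1 = 0: r = r^2 mod 47 = 22^2 = 14
  bit 2 = 1: r = r^2 * 22 mod 47 = 14^2 * 22 = 8*22 = 35
  bit 3 = 0: r = r^2 mod 47 = 35^2 = 3
  bit 4 = 1: r = r^2 * 22 mod 47 = 3^2 * 22 = 9*22 = 10
  -> B = 10
s = B^a = 10^32 mod 47  (bits of 32 = 100000)
  bit 0 = 1: r = r^2 * 10 mod 47 = 1^2 * 10 = 1*10 = 10
  bit 1 = 0: r = r^2 mod 47 = 10^2 = 6
  bit 2 = 0: r = r^2 mod 47 = 6^2 = 36
  bit 3 = 0: r = r^2 mod 47 = 36^2 = 27
  bit 4 = 0: r = r^2 mod 47 = 27^2 = 24
  bit 5 = 0: r = r^2 mod 47 = 24^2 = 12
  -> s = B^a = 12

Answer: 12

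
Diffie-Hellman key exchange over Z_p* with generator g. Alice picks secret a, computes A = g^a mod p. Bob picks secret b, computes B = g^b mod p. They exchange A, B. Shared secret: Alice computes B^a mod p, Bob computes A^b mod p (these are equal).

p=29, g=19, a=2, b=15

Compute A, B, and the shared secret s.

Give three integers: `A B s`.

Answer: 13 10 13

Derivation:
A = 19^2 mod 29  (bits of 2 = 10)
  bit 0 = 1: r = r^2 * 19 mod 29 = 1^2 * 19 = 1*19 = 19
  bit 1 = 0: r = r^2 mod 29 = 19^2 = 13
  -> A = 13
B = 19^15 mod 29  (bits of 15 = 1111)
  bit 0 = 1: r = r^2 * 19 mod 29 = 1^2 * 19 = 1*19 = 19
  bit 1 = 1: r = r^2 * 19 mod 29 = 19^2 * 19 = 13*19 = 15
  bit 2 = 1: r = r^2 * 19 mod 29 = 15^2 * 19 = 22*19 = 12
  bit 3 = 1: r = r^2 * 19 mod 29 = 12^2 * 19 = 28*19 = 10
  -> B = 10
s = B^a = 10^2 mod 29  (bits of 2 = 10)
  bit 0 = 1: r = r^2 * 10 mod 29 = 1^2 * 10 = 1*10 = 10
  bit 1 = 0: r = r^2 mod 29 = 10^2 = 13
  -> s = B^a = 13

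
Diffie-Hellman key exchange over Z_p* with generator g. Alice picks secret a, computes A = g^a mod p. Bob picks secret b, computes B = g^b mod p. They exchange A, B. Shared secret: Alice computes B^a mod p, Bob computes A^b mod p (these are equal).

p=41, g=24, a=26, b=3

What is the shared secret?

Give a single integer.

A = 24^26 mod 41  (bits of 26 = 11010)
  bit 0 = 1: r = r^2 * 24 mod 41 = 1^2 * 24 = 1*24 = 24
  bit 1 = 1: r = r^2 * 24 mod 41 = 24^2 * 24 = 2*24 = 7
  bit 2 = 0: r = r^2 mod 41 = 7^2 = 8
  bit 3 = 1: r = r^2 * 24 mod 41 = 8^2 * 24 = 23*24 = 19
  bit 4 = 0: r = r^2 mod 41 = 19^2 = 33
  -> A = 33
B = 24^3 mod 41  (bits of 3 = 11)
  bit 0 = 1: r = r^2 * 24 mod 41 = 1^2 * 24 = 1*24 = 24
  bit 1 = 1: r = r^2 * 24 mod 41 = 24^2 * 24 = 2*24 = 7
  -> B = 7
s = B^a = 7^26 mod 41  (bits of 26 = 11010)
  bit 0 = 1: r = r^2 * 7 mod 41 = 1^2 * 7 = 1*7 = 7
  bit 1 = 1: r = r^2 * 7 mod 41 = 7^2 * 7 = 8*7 = 15
  bit 2 = 0: r = r^2 mod 41 = 15^2 = 20
  bit 3 = 1: r = r^2 * 7 mod 41 = 20^2 * 7 = 31*7 = 12
  bit 4 = 0: r = r^2 mod 41 = 12^2 = 21
  -> s = B^a = 21

Answer: 21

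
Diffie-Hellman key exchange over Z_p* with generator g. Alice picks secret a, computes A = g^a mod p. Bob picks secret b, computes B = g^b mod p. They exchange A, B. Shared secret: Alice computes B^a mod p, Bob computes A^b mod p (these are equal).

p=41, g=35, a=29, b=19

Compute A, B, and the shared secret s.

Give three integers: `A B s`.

Answer: 19 7 28

Derivation:
A = 35^29 mod 41  (bits of 29 = 11101)
  bit 0 = 1: r = r^2 * 35 mod 41 = 1^2 * 35 = 1*35 = 35
  bit 1 = 1: r = r^2 * 35 mod 41 = 35^2 * 35 = 36*35 = 30
  bit 2 = 1: r = r^2 * 35 mod 41 = 30^2 * 35 = 39*35 = 12
  bit 3 = 0: r = r^2 mod 41 = 12^2 = 21
  bit 4 = 1: r = r^2 * 35 mod 41 = 21^2 * 35 = 31*35 = 19
  -> A = 19
B = 35^19 mod 41  (bits of 19 = 10011)
  bit 0 = 1: r = r^2 * 35 mod 41 = 1^2 * 35 = 1*35 = 35
  bit 1 = 0: r = r^2 mod 41 = 35^2 = 36
  bit 2 = 0: r = r^2 mod 41 = 36^2 = 25
  bit 3 = 1: r = r^2 * 35 mod 41 = 25^2 * 35 = 10*35 = 22
  bit 4 = 1: r = r^2 * 35 mod 41 = 22^2 * 35 = 33*35 = 7
  -> B = 7
s = B^a = 7^29 mod 41  (bits of 29 = 11101)
  bit 0 = 1: r = r^2 * 7 mod 41 = 1^2 * 7 = 1*7 = 7
  bit 1 = 1: r = r^2 * 7 mod 41 = 7^2 * 7 = 8*7 = 15
  bit 2 = 1: r = r^2 * 7 mod 41 = 15^2 * 7 = 20*7 = 17
  bit 3 = 0: r = r^2 mod 41 = 17^2 = 2
  bit 4 = 1: r = r^2 * 7 mod 41 = 2^2 * 7 = 4*7 = 28
  -> s = B^a = 28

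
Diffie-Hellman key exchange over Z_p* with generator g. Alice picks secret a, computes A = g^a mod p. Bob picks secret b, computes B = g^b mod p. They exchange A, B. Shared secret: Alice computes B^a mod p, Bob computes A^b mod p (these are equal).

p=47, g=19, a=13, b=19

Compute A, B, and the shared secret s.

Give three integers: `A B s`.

Answer: 35 33 26

Derivation:
A = 19^13 mod 47  (bits of 13 = 1101)
  bit 0 = 1: r = r^2 * 19 mod 47 = 1^2 * 19 = 1*19 = 19
  bit 1 = 1: r = r^2 * 19 mod 47 = 19^2 * 19 = 32*19 = 44
  bit 2 = 0: r = r^2 mod 47 = 44^2 = 9
  bit 3 = 1: r = r^2 * 19 mod 47 = 9^2 * 19 = 34*19 = 35
  -> A = 35
B = 19^19 mod 47  (bits of 19 = 10011)
  bit 0 = 1: r = r^2 * 19 mod 47 = 1^2 * 19 = 1*19 = 19
  bit 1 = 0: r = r^2 mod 47 = 19^2 = 32
  bit 2 = 0: r = r^2 mod 47 = 32^2 = 37
  bit 3 = 1: r = r^2 * 19 mod 47 = 37^2 * 19 = 6*19 = 20
  bit 4 = 1: r = r^2 * 19 mod 47 = 20^2 * 19 = 24*19 = 33
  -> B = 33
s = B^a = 33^13 mod 47  (bits of 13 = 1101)
  bit 0 = 1: r = r^2 * 33 mod 47 = 1^2 * 33 = 1*33 = 33
  bit 1 = 1: r = r^2 * 33 mod 47 = 33^2 * 33 = 8*33 = 29
  bit 2 = 0: r = r^2 mod 47 = 29^2 = 42
  bit 3 = 1: r = r^2 * 33 mod 47 = 42^2 * 33 = 25*33 = 26
  -> s = B^a = 26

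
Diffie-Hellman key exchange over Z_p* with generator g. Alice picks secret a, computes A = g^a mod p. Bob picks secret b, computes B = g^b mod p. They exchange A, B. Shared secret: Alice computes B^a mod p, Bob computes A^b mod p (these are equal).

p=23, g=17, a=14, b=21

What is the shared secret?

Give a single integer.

Answer: 18

Derivation:
A = 17^14 mod 23  (bits of 14 = 1110)
  bit 0 = 1: r = r^2 * 17 mod 23 = 1^2 * 17 = 1*17 = 17
  bit 1 = 1: r = r^2 * 17 mod 23 = 17^2 * 17 = 13*17 = 14
  bit 2 = 1: r = r^2 * 17 mod 23 = 14^2 * 17 = 12*17 = 20
  bit 3 = 0: r = r^2 mod 23 = 20^2 = 9
  -> A = 9
B = 17^21 mod 23  (bits of 21 = 10101)
  bit 0 = 1: r = r^2 * 17 mod 23 = 1^2 * 17 = 1*17 = 17
  bit 1 = 0: r = r^2 mod 23 = 17^2 = 13
  bit 2 = 1: r = r^2 * 17 mod 23 = 13^2 * 17 = 8*17 = 21
  bit 3 = 0: r = r^2 mod 23 = 21^2 = 4
  bit 4 = 1: r = r^2 * 17 mod 23 = 4^2 * 17 = 16*17 = 19
  -> B = 19
s = B^a = 19^14 mod 23  (bits of 14 = 1110)
  bit 0 = 1: r = r^2 * 19 mod 23 = 1^2 * 19 = 1*19 = 19
  bit 1 = 1: r = r^2 * 19 mod 23 = 19^2 * 19 = 16*19 = 5
  bit 2 = 1: r = r^2 * 19 mod 23 = 5^2 * 19 = 2*19 = 15
  bit 3 = 0: r = r^2 mod 23 = 15^2 = 18
  -> s = B^a = 18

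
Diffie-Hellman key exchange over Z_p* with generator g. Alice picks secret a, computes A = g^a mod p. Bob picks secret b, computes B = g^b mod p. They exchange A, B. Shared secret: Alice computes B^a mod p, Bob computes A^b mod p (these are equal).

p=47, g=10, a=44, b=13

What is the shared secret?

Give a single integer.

Answer: 18

Derivation:
A = 10^44 mod 47  (bits of 44 = 101100)
  bit 0 = 1: r = r^2 * 10 mod 47 = 1^2 * 10 = 1*10 = 10
  bit 1 = 0: r = r^2 mod 47 = 10^2 = 6
  bit 2 = 1: r = r^2 * 10 mod 47 = 6^2 * 10 = 36*10 = 31
  bit 3 = 1: r = r^2 * 10 mod 47 = 31^2 * 10 = 21*10 = 22
  bit 4 = 0: r = r^2 mod 47 = 22^2 = 14
  bit 5 = 0: r = r^2 mod 47 = 14^2 = 8
  -> A = 8
B = 10^13 mod 47  (bits of 13 = 1101)
  bit 0 = 1: r = r^2 * 10 mod 47 = 1^2 * 10 = 1*10 = 10
  bit 1 = 1: r = r^2 * 10 mod 47 = 10^2 * 10 = 6*10 = 13
  bit 2 = 0: r = r^2 mod 47 = 13^2 = 28
  bit 3 = 1: r = r^2 * 10 mod 47 = 28^2 * 10 = 32*10 = 38
  -> B = 38
s = B^a = 38^44 mod 47  (bits of 44 = 101100)
  bit 0 = 1: r = r^2 * 38 mod 47 = 1^2 * 38 = 1*38 = 38
  bit 1 = 0: r = r^2 mod 47 = 38^2 = 34
  bit 2 = 1: r = r^2 * 38 mod 47 = 34^2 * 38 = 28*38 = 30
  bit 3 = 1: r = r^2 * 38 mod 47 = 30^2 * 38 = 7*38 = 31
  bit 4 = 0: r = r^2 mod 47 = 31^2 = 21
  bit 5 = 0: r = r^2 mod 47 = 21^2 = 18
  -> s = B^a = 18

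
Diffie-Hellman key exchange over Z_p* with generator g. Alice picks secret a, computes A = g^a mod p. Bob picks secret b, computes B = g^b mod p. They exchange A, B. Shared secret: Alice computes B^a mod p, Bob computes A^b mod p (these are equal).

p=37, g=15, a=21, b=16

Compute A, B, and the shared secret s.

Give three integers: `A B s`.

A = 15^21 mod 37  (bits of 21 = 10101)
  bit 0 = 1: r = r^2 * 15 mod 37 = 1^2 * 15 = 1*15 = 15
  bit 1 = 0: r = r^2 mod 37 = 15^2 = 3
  bit 2 = 1: r = r^2 * 15 mod 37 = 3^2 * 15 = 9*15 = 24
  bit 3 = 0: r = r^2 mod 37 = 24^2 = 21
  bit 4 = 1: r = r^2 * 15 mod 37 = 21^2 * 15 = 34*15 = 29
  -> A = 29
B = 15^16 mod 37  (bits of 16 = 10000)
  bit 0 = 1: r = r^2 * 15 mod 37 = 1^2 * 15 = 1*15 = 15
  bit 1 = 0: r = r^2 mod 37 = 15^2 = 3
  bit 2 = 0: r = r^2 mod 37 = 3^2 = 9
  bit 3 = 0: r = r^2 mod 37 = 9^2 = 7
  bit 4 = 0: r = r^2 mod 37 = 7^2 = 12
  -> B = 12
s = B^a = 12^21 mod 37  (bits of 21 = 10101)
  bit 0 = 1: r = r^2 * 12 mod 37 = 1^2 * 12 = 1*12 = 12
  bit 1 = 0: r = r^2 mod 37 = 12^2 = 33
  bit 2 = 1: r = r^2 * 12 mod 37 = 33^2 * 12 = 16*12 = 7
  bit 3 = 0: r = r^2 mod 37 = 7^2 = 12
  bit 4 = 1: r = r^2 * 12 mod 37 = 12^2 * 12 = 33*12 = 26
  -> s = B^a = 26

Answer: 29 12 26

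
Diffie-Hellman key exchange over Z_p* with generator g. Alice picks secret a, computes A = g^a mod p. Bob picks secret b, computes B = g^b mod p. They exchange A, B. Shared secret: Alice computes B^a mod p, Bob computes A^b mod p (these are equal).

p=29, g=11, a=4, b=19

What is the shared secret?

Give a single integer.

A = 11^4 mod 29  (bits of 4 = 100)
  bit 0 = 1: r = r^2 * 11 mod 29 = 1^2 * 11 = 1*11 = 11
  bit 1 = 0: r = r^2 mod 29 = 11^2 = 5
  bit 2 = 0: r = r^2 mod 29 = 5^2 = 25
  -> A = 25
B = 11^19 mod 29  (bits of 19 = 10011)
  bit 0 = 1: r = r^2 * 11 mod 29 = 1^2 * 11 = 1*11 = 11
  bit 1 = 0: r = r^2 mod 29 = 11^2 = 5
  bit 2 = 0: r = r^2 mod 29 = 5^2 = 25
  bit 3 = 1: r = r^2 * 11 mod 29 = 25^2 * 11 = 16*11 = 2
  bit 4 = 1: r = r^2 * 11 mod 29 = 2^2 * 11 = 4*11 = 15
  -> B = 15
s = B^a = 15^4 mod 29  (bits of 4 = 100)
  bit 0 = 1: r = r^2 * 15 mod 29 = 1^2 * 15 = 1*15 = 15
  bit 1 = 0: r = r^2 mod 29 = 15^2 = 22
  bit 2 = 0: r = r^2 mod 29 = 22^2 = 20
  -> s = B^a = 20

Answer: 20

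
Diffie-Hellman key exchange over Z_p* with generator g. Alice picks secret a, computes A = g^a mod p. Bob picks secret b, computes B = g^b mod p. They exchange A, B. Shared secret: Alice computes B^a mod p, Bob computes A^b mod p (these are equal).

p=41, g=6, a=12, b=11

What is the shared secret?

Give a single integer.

A = 6^12 mod 41  (bits of 12 = 1100)
  bit 0 = 1: r = r^2 * 6 mod 41 = 1^2 * 6 = 1*6 = 6
  bit 1 = 1: r = r^2 * 6 mod 41 = 6^2 * 6 = 36*6 = 11
  bit 2 = 0: r = r^2 mod 41 = 11^2 = 39
  bit 3 = 0: r = r^2 mod 41 = 39^2 = 4
  -> A = 4
B = 6^11 mod 41  (bits of 11 = 1011)
  bit 0 = 1: r = r^2 * 6 mod 41 = 1^2 * 6 = 1*6 = 6
  bit 1 = 0: r = r^2 mod 41 = 6^2 = 36
  bit 2 = 1: r = r^2 * 6 mod 41 = 36^2 * 6 = 25*6 = 27
  bit 3 = 1: r = r^2 * 6 mod 41 = 27^2 * 6 = 32*6 = 28
  -> B = 28
s = B^a = 28^12 mod 41  (bits of 12 = 1100)
  bit 0 = 1: r = r^2 * 28 mod 41 = 1^2 * 28 = 1*28 = 28
  bit 1 = 1: r = r^2 * 28 mod 41 = 28^2 * 28 = 5*28 = 17
  bit 2 = 0: r = r^2 mod 41 = 17^2 = 2
  bit 3 = 0: r = r^2 mod 41 = 2^2 = 4
  -> s = B^a = 4

Answer: 4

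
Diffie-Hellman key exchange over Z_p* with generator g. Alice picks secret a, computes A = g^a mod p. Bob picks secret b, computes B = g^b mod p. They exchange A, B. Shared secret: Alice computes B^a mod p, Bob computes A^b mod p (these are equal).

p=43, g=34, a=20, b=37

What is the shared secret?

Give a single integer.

Answer: 10

Derivation:
A = 34^20 mod 43  (bits of 20 = 10100)
  bit 0 = 1: r = r^2 * 34 mod 43 = 1^2 * 34 = 1*34 = 34
  bit 1 = 0: r = r^2 mod 43 = 34^2 = 38
  bit 2 = 1: r = r^2 * 34 mod 43 = 38^2 * 34 = 25*34 = 33
  bit 3 = 0: r = r^2 mod 43 = 33^2 = 14
  bit 4 = 0: r = r^2 mod 43 = 14^2 = 24
  -> A = 24
B = 34^37 mod 43  (bits of 37 = 100101)
  bit 0 = 1: r = r^2 * 34 mod 43 = 1^2 * 34 = 1*34 = 34
  bit 1 = 0: r = r^2 mod 43 = 34^2 = 38
  bit 2 = 0: r = r^2 mod 43 = 38^2 = 25
  bit 3 = 1: r = r^2 * 34 mod 43 = 25^2 * 34 = 23*34 = 8
  bit 4 = 0: r = r^2 mod 43 = 8^2 = 21
  bit 5 = 1: r = r^2 * 34 mod 43 = 21^2 * 34 = 11*34 = 30
  -> B = 30
s = B^a = 30^20 mod 43  (bits of 20 = 10100)
  bit 0 = 1: r = r^2 * 30 mod 43 = 1^2 * 30 = 1*30 = 30
  bit 1 = 0: r = r^2 mod 43 = 30^2 = 40
  bit 2 = 1: r = r^2 * 30 mod 43 = 40^2 * 30 = 9*30 = 12
  bit 3 = 0: r = r^2 mod 43 = 12^2 = 15
  bit 4 = 0: r = r^2 mod 43 = 15^2 = 10
  -> s = B^a = 10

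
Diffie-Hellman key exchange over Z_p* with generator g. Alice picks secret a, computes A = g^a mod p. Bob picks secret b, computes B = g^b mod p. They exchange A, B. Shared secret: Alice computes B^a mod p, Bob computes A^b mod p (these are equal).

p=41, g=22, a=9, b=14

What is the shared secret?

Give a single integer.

Answer: 21

Derivation:
A = 22^9 mod 41  (bits of 9 = 1001)
  bit 0 = 1: r = r^2 * 22 mod 41 = 1^2 * 22 = 1*22 = 22
  bit 1 = 0: r = r^2 mod 41 = 22^2 = 33
  bit 2 = 0: r = r^2 mod 41 = 33^2 = 23
  bit 3 = 1: r = r^2 * 22 mod 41 = 23^2 * 22 = 37*22 = 35
  -> A = 35
B = 22^14 mod 41  (bits of 14 = 1110)
  bit 0 = 1: r = r^2 * 22 mod 41 = 1^2 * 22 = 1*22 = 22
  bit 1 = 1: r = r^2 * 22 mod 41 = 22^2 * 22 = 33*22 = 29
  bit 2 = 1: r = r^2 * 22 mod 41 = 29^2 * 22 = 21*22 = 11
  bit 3 = 0: r = r^2 mod 41 = 11^2 = 39
  -> B = 39
s = B^a = 39^9 mod 41  (bits of 9 = 1001)
  bit 0 = 1: r = r^2 * 39 mod 41 = 1^2 * 39 = 1*39 = 39
  bit 1 = 0: r = r^2 mod 41 = 39^2 = 4
  bit 2 = 0: r = r^2 mod 41 = 4^2 = 16
  bit 3 = 1: r = r^2 * 39 mod 41 = 16^2 * 39 = 10*39 = 21
  -> s = B^a = 21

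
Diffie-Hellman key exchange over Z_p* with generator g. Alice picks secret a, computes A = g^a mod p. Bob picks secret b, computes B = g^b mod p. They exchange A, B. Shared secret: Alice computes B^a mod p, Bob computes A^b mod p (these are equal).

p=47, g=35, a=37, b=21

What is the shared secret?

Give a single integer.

Answer: 10

Derivation:
A = 35^37 mod 47  (bits of 37 = 100101)
  bit 0 = 1: r = r^2 * 35 mod 47 = 1^2 * 35 = 1*35 = 35
  bit 1 = 0: r = r^2 mod 47 = 35^2 = 3
  bit 2 = 0: r = r^2 mod 47 = 3^2 = 9
  bit 3 = 1: r = r^2 * 35 mod 47 = 9^2 * 35 = 34*35 = 15
  bit 4 = 0: r = r^2 mod 47 = 15^2 = 37
  bit 5 = 1: r = r^2 * 35 mod 47 = 37^2 * 35 = 6*35 = 22
  -> A = 22
B = 35^21 mod 47  (bits of 21 = 10101)
  bit 0 = 1: r = r^2 * 35 mod 47 = 1^2 * 35 = 1*35 = 35
  bit 1 = 0: r = r^2 mod 47 = 35^2 = 3
  bit 2 = 1: r = r^2 * 35 mod 47 = 3^2 * 35 = 9*35 = 33
  bit 3 = 0: r = r^2 mod 47 = 33^2 = 8
  bit 4 = 1: r = r^2 * 35 mod 47 = 8^2 * 35 = 17*35 = 31
  -> B = 31
s = B^a = 31^37 mod 47  (bits of 37 = 100101)
  bit 0 = 1: r = r^2 * 31 mod 47 = 1^2 * 31 = 1*31 = 31
  bit 1 = 0: r = r^2 mod 47 = 31^2 = 21
  bit 2 = 0: r = r^2 mod 47 = 21^2 = 18
  bit 3 = 1: r = r^2 * 31 mod 47 = 18^2 * 31 = 42*31 = 33
  bit 4 = 0: r = r^2 mod 47 = 33^2 = 8
  bit 5 = 1: r = r^2 * 31 mod 47 = 8^2 * 31 = 17*31 = 10
  -> s = B^a = 10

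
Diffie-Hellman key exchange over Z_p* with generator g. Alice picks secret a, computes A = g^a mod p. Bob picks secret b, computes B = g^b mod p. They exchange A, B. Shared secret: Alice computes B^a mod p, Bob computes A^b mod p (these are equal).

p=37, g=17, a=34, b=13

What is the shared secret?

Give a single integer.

A = 17^34 mod 37  (bits of 34 = 100010)
  bit 0 = 1: r = r^2 * 17 mod 37 = 1^2 * 17 = 1*17 = 17
  bit 1 = 0: r = r^2 mod 37 = 17^2 = 30
  bit 2 = 0: r = r^2 mod 37 = 30^2 = 12
  bit 3 = 0: r = r^2 mod 37 = 12^2 = 33
  bit 4 = 1: r = r^2 * 17 mod 37 = 33^2 * 17 = 16*17 = 13
  bit 5 = 0: r = r^2 mod 37 = 13^2 = 21
  -> A = 21
B = 17^13 mod 37  (bits of 13 = 1101)
  bit 0 = 1: r = r^2 * 17 mod 37 = 1^2 * 17 = 1*17 = 17
  bit 1 = 1: r = r^2 * 17 mod 37 = 17^2 * 17 = 30*17 = 29
  bit 2 = 0: r = r^2 mod 37 = 29^2 = 27
  bit 3 = 1: r = r^2 * 17 mod 37 = 27^2 * 17 = 26*17 = 35
  -> B = 35
s = B^a = 35^34 mod 37  (bits of 34 = 100010)
  bit 0 = 1: r = r^2 * 35 mod 37 = 1^2 * 35 = 1*35 = 35
  bit 1 = 0: r = r^2 mod 37 = 35^2 = 4
  bit 2 = 0: r = r^2 mod 37 = 4^2 = 16
  bit 3 = 0: r = r^2 mod 37 = 16^2 = 34
  bit 4 = 1: r = r^2 * 35 mod 37 = 34^2 * 35 = 9*35 = 19
  bit 5 = 0: r = r^2 mod 37 = 19^2 = 28
  -> s = B^a = 28

Answer: 28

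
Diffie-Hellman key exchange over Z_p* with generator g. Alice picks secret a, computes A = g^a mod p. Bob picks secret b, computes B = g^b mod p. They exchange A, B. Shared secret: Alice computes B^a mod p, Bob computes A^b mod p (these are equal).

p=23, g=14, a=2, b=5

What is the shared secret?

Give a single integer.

Answer: 18

Derivation:
A = 14^2 mod 23  (bits of 2 = 10)
  bit 0 = 1: r = r^2 * 14 mod 23 = 1^2 * 14 = 1*14 = 14
  bit 1 = 0: r = r^2 mod 23 = 14^2 = 12
  -> A = 12
B = 14^5 mod 23  (bits of 5 = 101)
  bit 0 = 1: r = r^2 * 14 mod 23 = 1^2 * 14 = 1*14 = 14
  bit 1 = 0: r = r^2 mod 23 = 14^2 = 12
  bit 2 = 1: r = r^2 * 14 mod 23 = 12^2 * 14 = 6*14 = 15
  -> B = 15
s = B^a = 15^2 mod 23  (bits of 2 = 10)
  bit 0 = 1: r = r^2 * 15 mod 23 = 1^2 * 15 = 1*15 = 15
  bit 1 = 0: r = r^2 mod 23 = 15^2 = 18
  -> s = B^a = 18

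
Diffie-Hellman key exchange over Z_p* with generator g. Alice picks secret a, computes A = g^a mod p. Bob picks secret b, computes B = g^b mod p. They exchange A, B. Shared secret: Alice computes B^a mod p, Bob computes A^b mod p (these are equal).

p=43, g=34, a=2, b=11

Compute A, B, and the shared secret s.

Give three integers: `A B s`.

A = 34^2 mod 43  (bits of 2 = 10)
  bit 0 = 1: r = r^2 * 34 mod 43 = 1^2 * 34 = 1*34 = 34
  bit 1 = 0: r = r^2 mod 43 = 34^2 = 38
  -> A = 38
B = 34^11 mod 43  (bits of 11 = 1011)
  bit 0 = 1: r = r^2 * 34 mod 43 = 1^2 * 34 = 1*34 = 34
  bit 1 = 0: r = r^2 mod 43 = 34^2 = 38
  bit 2 = 1: r = r^2 * 34 mod 43 = 38^2 * 34 = 25*34 = 33
  bit 3 = 1: r = r^2 * 34 mod 43 = 33^2 * 34 = 14*34 = 3
  -> B = 3
s = B^a = 3^2 mod 43  (bits of 2 = 10)
  bit 0 = 1: r = r^2 * 3 mod 43 = 1^2 * 3 = 1*3 = 3
  bit 1 = 0: r = r^2 mod 43 = 3^2 = 9
  -> s = B^a = 9

Answer: 38 3 9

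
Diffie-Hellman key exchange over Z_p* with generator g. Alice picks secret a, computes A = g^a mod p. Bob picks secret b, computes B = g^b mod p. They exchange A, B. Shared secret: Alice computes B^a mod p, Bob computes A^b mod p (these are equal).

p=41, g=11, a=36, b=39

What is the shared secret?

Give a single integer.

A = 11^36 mod 41  (bits of 36 = 100100)
  bit 0 = 1: r = r^2 * 11 mod 41 = 1^2 * 11 = 1*11 = 11
  bit 1 = 0: r = r^2 mod 41 = 11^2 = 39
  bit 2 = 0: r = r^2 mod 41 = 39^2 = 4
  bit 3 = 1: r = r^2 * 11 mod 41 = 4^2 * 11 = 16*11 = 12
  bit 4 = 0: r = r^2 mod 41 = 12^2 = 21
  bit 5 = 0: r = r^2 mod 41 = 21^2 = 31
  -> A = 31
B = 11^39 mod 41  (bits of 39 = 100111)
  bit 0 = 1: r = r^2 * 11 mod 41 = 1^2 * 11 = 1*11 = 11
  bit 1 = 0: r = r^2 mod 41 = 11^2 = 39
  bit 2 = 0: r = r^2 mod 41 = 39^2 = 4
  bit 3 = 1: r = r^2 * 11 mod 41 = 4^2 * 11 = 16*11 = 12
  bit 4 = 1: r = r^2 * 11 mod 41 = 12^2 * 11 = 21*11 = 26
  bit 5 = 1: r = r^2 * 11 mod 41 = 26^2 * 11 = 20*11 = 15
  -> B = 15
s = B^a = 15^36 mod 41  (bits of 36 = 100100)
  bit 0 = 1: r = r^2 * 15 mod 41 = 1^2 * 15 = 1*15 = 15
  bit 1 = 0: r = r^2 mod 41 = 15^2 = 20
  bit 2 = 0: r = r^2 mod 41 = 20^2 = 31
  bit 3 = 1: r = r^2 * 15 mod 41 = 31^2 * 15 = 18*15 = 24
  bit 4 = 0: r = r^2 mod 41 = 24^2 = 2
  bit 5 = 0: r = r^2 mod 41 = 2^2 = 4
  -> s = B^a = 4

Answer: 4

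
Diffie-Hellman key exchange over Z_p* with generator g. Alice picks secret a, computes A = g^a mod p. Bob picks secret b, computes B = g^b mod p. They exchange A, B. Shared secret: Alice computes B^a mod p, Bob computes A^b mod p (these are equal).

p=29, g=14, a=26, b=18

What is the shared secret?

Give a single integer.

Answer: 24

Derivation:
A = 14^26 mod 29  (bits of 26 = 11010)
  bit 0 = 1: r = r^2 * 14 mod 29 = 1^2 * 14 = 1*14 = 14
  bit 1 = 1: r = r^2 * 14 mod 29 = 14^2 * 14 = 22*14 = 18
  bit 2 = 0: r = r^2 mod 29 = 18^2 = 5
  bit 3 = 1: r = r^2 * 14 mod 29 = 5^2 * 14 = 25*14 = 2
  bit 4 = 0: r = r^2 mod 29 = 2^2 = 4
  -> A = 4
B = 14^18 mod 29  (bits of 18 = 10010)
  bit 0 = 1: r = r^2 * 14 mod 29 = 1^2 * 14 = 1*14 = 14
  bit 1 = 0: r = r^2 mod 29 = 14^2 = 22
  bit 2 = 0: r = r^2 mod 29 = 22^2 = 20
  bit 3 = 1: r = r^2 * 14 mod 29 = 20^2 * 14 = 23*14 = 3
  bit 4 = 0: r = r^2 mod 29 = 3^2 = 9
  -> B = 9
s = B^a = 9^26 mod 29  (bits of 26 = 11010)
  bit 0 = 1: r = r^2 * 9 mod 29 = 1^2 * 9 = 1*9 = 9
  bit 1 = 1: r = r^2 * 9 mod 29 = 9^2 * 9 = 23*9 = 4
  bit 2 = 0: r = r^2 mod 29 = 4^2 = 16
  bit 3 = 1: r = r^2 * 9 mod 29 = 16^2 * 9 = 24*9 = 13
  bit 4 = 0: r = r^2 mod 29 = 13^2 = 24
  -> s = B^a = 24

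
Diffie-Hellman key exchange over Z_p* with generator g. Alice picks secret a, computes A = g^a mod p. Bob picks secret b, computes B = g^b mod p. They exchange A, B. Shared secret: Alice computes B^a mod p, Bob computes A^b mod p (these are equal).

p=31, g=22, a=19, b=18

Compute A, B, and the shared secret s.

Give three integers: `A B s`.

Answer: 11 16 2

Derivation:
A = 22^19 mod 31  (bits of 19 = 10011)
  bit 0 = 1: r = r^2 * 22 mod 31 = 1^2 * 22 = 1*22 = 22
  bit 1 = 0: r = r^2 mod 31 = 22^2 = 19
  bit 2 = 0: r = r^2 mod 31 = 19^2 = 20
  bit 3 = 1: r = r^2 * 22 mod 31 = 20^2 * 22 = 28*22 = 27
  bit 4 = 1: r = r^2 * 22 mod 31 = 27^2 * 22 = 16*22 = 11
  -> A = 11
B = 22^18 mod 31  (bits of 18 = 10010)
  bit 0 = 1: r = r^2 * 22 mod 31 = 1^2 * 22 = 1*22 = 22
  bit 1 = 0: r = r^2 mod 31 = 22^2 = 19
  bit 2 = 0: r = r^2 mod 31 = 19^2 = 20
  bit 3 = 1: r = r^2 * 22 mod 31 = 20^2 * 22 = 28*22 = 27
  bit 4 = 0: r = r^2 mod 31 = 27^2 = 16
  -> B = 16
s = B^a = 16^19 mod 31  (bits of 19 = 10011)
  bit 0 = 1: r = r^2 * 16 mod 31 = 1^2 * 16 = 1*16 = 16
  bit 1 = 0: r = r^2 mod 31 = 16^2 = 8
  bit 2 = 0: r = r^2 mod 31 = 8^2 = 2
  bit 3 = 1: r = r^2 * 16 mod 31 = 2^2 * 16 = 4*16 = 2
  bit 4 = 1: r = r^2 * 16 mod 31 = 2^2 * 16 = 4*16 = 2
  -> s = B^a = 2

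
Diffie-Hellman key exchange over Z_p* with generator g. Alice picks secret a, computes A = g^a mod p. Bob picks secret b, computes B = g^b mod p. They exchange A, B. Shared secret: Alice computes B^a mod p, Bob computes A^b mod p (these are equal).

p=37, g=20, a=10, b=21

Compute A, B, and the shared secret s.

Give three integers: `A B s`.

Answer: 28 29 11

Derivation:
A = 20^10 mod 37  (bits of 10 = 1010)
  bit 0 = 1: r = r^2 * 20 mod 37 = 1^2 * 20 = 1*20 = 20
  bit 1 = 0: r = r^2 mod 37 = 20^2 = 30
  bit 2 = 1: r = r^2 * 20 mod 37 = 30^2 * 20 = 12*20 = 18
  bit 3 = 0: r = r^2 mod 37 = 18^2 = 28
  -> A = 28
B = 20^21 mod 37  (bits of 21 = 10101)
  bit 0 = 1: r = r^2 * 20 mod 37 = 1^2 * 20 = 1*20 = 20
  bit 1 = 0: r = r^2 mod 37 = 20^2 = 30
  bit 2 = 1: r = r^2 * 20 mod 37 = 30^2 * 20 = 12*20 = 18
  bit 3 = 0: r = r^2 mod 37 = 18^2 = 28
  bit 4 = 1: r = r^2 * 20 mod 37 = 28^2 * 20 = 7*20 = 29
  -> B = 29
s = B^a = 29^10 mod 37  (bits of 10 = 1010)
  bit 0 = 1: r = r^2 * 29 mod 37 = 1^2 * 29 = 1*29 = 29
  bit 1 = 0: r = r^2 mod 37 = 29^2 = 27
  bit 2 = 1: r = r^2 * 29 mod 37 = 27^2 * 29 = 26*29 = 14
  bit 3 = 0: r = r^2 mod 37 = 14^2 = 11
  -> s = B^a = 11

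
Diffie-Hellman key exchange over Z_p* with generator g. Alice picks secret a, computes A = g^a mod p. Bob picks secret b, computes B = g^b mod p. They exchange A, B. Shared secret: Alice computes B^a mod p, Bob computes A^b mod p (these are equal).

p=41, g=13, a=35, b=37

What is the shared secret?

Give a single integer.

Answer: 14

Derivation:
A = 13^35 mod 41  (bits of 35 = 100011)
  bit 0 = 1: r = r^2 * 13 mod 41 = 1^2 * 13 = 1*13 = 13
  bit 1 = 0: r = r^2 mod 41 = 13^2 = 5
  bit 2 = 0: r = r^2 mod 41 = 5^2 = 25
  bit 3 = 0: r = r^2 mod 41 = 25^2 = 10
  bit 4 = 1: r = r^2 * 13 mod 41 = 10^2 * 13 = 18*13 = 29
  bit 5 = 1: r = r^2 * 13 mod 41 = 29^2 * 13 = 21*13 = 27
  -> A = 27
B = 13^37 mod 41  (bits of 37 = 100101)
  bit 0 = 1: r = r^2 * 13 mod 41 = 1^2 * 13 = 1*13 = 13
  bit 1 = 0: r = r^2 mod 41 = 13^2 = 5
  bit 2 = 0: r = r^2 mod 41 = 5^2 = 25
  bit 3 = 1: r = r^2 * 13 mod 41 = 25^2 * 13 = 10*13 = 7
  bit 4 = 0: r = r^2 mod 41 = 7^2 = 8
  bit 5 = 1: r = r^2 * 13 mod 41 = 8^2 * 13 = 23*13 = 12
  -> B = 12
s = B^a = 12^35 mod 41  (bits of 35 = 100011)
  bit 0 = 1: r = r^2 * 12 mod 41 = 1^2 * 12 = 1*12 = 12
  bit 1 = 0: r = r^2 mod 41 = 12^2 = 21
  bit 2 = 0: r = r^2 mod 41 = 21^2 = 31
  bit 3 = 0: r = r^2 mod 41 = 31^2 = 18
  bit 4 = 1: r = r^2 * 12 mod 41 = 18^2 * 12 = 37*12 = 34
  bit 5 = 1: r = r^2 * 12 mod 41 = 34^2 * 12 = 8*12 = 14
  -> s = B^a = 14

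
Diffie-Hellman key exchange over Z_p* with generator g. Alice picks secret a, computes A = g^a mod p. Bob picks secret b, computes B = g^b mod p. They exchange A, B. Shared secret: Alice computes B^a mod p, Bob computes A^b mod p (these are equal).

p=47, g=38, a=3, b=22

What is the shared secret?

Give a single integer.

A = 38^3 mod 47  (bits of 3 = 11)
  bit 0 = 1: r = r^2 * 38 mod 47 = 1^2 * 38 = 1*38 = 38
  bit 1 = 1: r = r^2 * 38 mod 47 = 38^2 * 38 = 34*38 = 23
  -> A = 23
B = 38^22 mod 47  (bits of 22 = 10110)
  bit 0 = 1: r = r^2 * 38 mod 47 = 1^2 * 38 = 1*38 = 38
  bit 1 = 0: r = r^2 mod 47 = 38^2 = 34
  bit 2 = 1: r = r^2 * 38 mod 47 = 34^2 * 38 = 28*38 = 30
  bit 3 = 1: r = r^2 * 38 mod 47 = 30^2 * 38 = 7*38 = 31
  bit 4 = 0: r = r^2 mod 47 = 31^2 = 21
  -> B = 21
s = B^a = 21^3 mod 47  (bits of 3 = 11)
  bit 0 = 1: r = r^2 * 21 mod 47 = 1^2 * 21 = 1*21 = 21
  bit 1 = 1: r = r^2 * 21 mod 47 = 21^2 * 21 = 18*21 = 2
  -> s = B^a = 2

Answer: 2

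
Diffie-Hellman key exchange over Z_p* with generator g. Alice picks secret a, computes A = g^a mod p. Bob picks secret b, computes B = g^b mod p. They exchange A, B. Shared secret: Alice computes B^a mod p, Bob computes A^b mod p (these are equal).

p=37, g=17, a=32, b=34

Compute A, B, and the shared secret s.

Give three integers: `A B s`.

Answer: 34 21 33

Derivation:
A = 17^32 mod 37  (bits of 32 = 100000)
  bit 0 = 1: r = r^2 * 17 mod 37 = 1^2 * 17 = 1*17 = 17
  bit 1 = 0: r = r^2 mod 37 = 17^2 = 30
  bit 2 = 0: r = r^2 mod 37 = 30^2 = 12
  bit 3 = 0: r = r^2 mod 37 = 12^2 = 33
  bit 4 = 0: r = r^2 mod 37 = 33^2 = 16
  bit 5 = 0: r = r^2 mod 37 = 16^2 = 34
  -> A = 34
B = 17^34 mod 37  (bits of 34 = 100010)
  bit 0 = 1: r = r^2 * 17 mod 37 = 1^2 * 17 = 1*17 = 17
  bit 1 = 0: r = r^2 mod 37 = 17^2 = 30
  bit 2 = 0: r = r^2 mod 37 = 30^2 = 12
  bit 3 = 0: r = r^2 mod 37 = 12^2 = 33
  bit 4 = 1: r = r^2 * 17 mod 37 = 33^2 * 17 = 16*17 = 13
  bit 5 = 0: r = r^2 mod 37 = 13^2 = 21
  -> B = 21
s = B^a = 21^32 mod 37  (bits of 32 = 100000)
  bit 0 = 1: r = r^2 * 21 mod 37 = 1^2 * 21 = 1*21 = 21
  bit 1 = 0: r = r^2 mod 37 = 21^2 = 34
  bit 2 = 0: r = r^2 mod 37 = 34^2 = 9
  bit 3 = 0: r = r^2 mod 37 = 9^2 = 7
  bit 4 = 0: r = r^2 mod 37 = 7^2 = 12
  bit 5 = 0: r = r^2 mod 37 = 12^2 = 33
  -> s = B^a = 33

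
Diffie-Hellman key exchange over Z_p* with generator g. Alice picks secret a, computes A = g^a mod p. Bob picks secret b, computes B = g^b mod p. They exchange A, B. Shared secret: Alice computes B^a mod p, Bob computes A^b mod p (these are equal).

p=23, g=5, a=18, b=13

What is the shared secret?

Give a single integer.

Answer: 13

Derivation:
A = 5^18 mod 23  (bits of 18 = 10010)
  bit 0 = 1: r = r^2 * 5 mod 23 = 1^2 * 5 = 1*5 = 5
  bit 1 = 0: r = r^2 mod 23 = 5^2 = 2
  bit 2 = 0: r = r^2 mod 23 = 2^2 = 4
  bit 3 = 1: r = r^2 * 5 mod 23 = 4^2 * 5 = 16*5 = 11
  bit 4 = 0: r = r^2 mod 23 = 11^2 = 6
  -> A = 6
B = 5^13 mod 23  (bits of 13 = 1101)
  bit 0 = 1: r = r^2 * 5 mod 23 = 1^2 * 5 = 1*5 = 5
  bit 1 = 1: r = r^2 * 5 mod 23 = 5^2 * 5 = 2*5 = 10
  bit 2 = 0: r = r^2 mod 23 = 10^2 = 8
  bit 3 = 1: r = r^2 * 5 mod 23 = 8^2 * 5 = 18*5 = 21
  -> B = 21
s = B^a = 21^18 mod 23  (bits of 18 = 10010)
  bit 0 = 1: r = r^2 * 21 mod 23 = 1^2 * 21 = 1*21 = 21
  bit 1 = 0: r = r^2 mod 23 = 21^2 = 4
  bit 2 = 0: r = r^2 mod 23 = 4^2 = 16
  bit 3 = 1: r = r^2 * 21 mod 23 = 16^2 * 21 = 3*21 = 17
  bit 4 = 0: r = r^2 mod 23 = 17^2 = 13
  -> s = B^a = 13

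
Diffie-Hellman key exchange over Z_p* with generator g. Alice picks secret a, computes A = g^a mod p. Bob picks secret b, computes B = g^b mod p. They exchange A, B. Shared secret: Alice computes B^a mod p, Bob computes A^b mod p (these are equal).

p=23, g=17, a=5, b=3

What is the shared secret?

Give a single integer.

Answer: 15

Derivation:
A = 17^5 mod 23  (bits of 5 = 101)
  bit 0 = 1: r = r^2 * 17 mod 23 = 1^2 * 17 = 1*17 = 17
  bit 1 = 0: r = r^2 mod 23 = 17^2 = 13
  bit 2 = 1: r = r^2 * 17 mod 23 = 13^2 * 17 = 8*17 = 21
  -> A = 21
B = 17^3 mod 23  (bits of 3 = 11)
  bit 0 = 1: r = r^2 * 17 mod 23 = 1^2 * 17 = 1*17 = 17
  bit 1 = 1: r = r^2 * 17 mod 23 = 17^2 * 17 = 13*17 = 14
  -> B = 14
s = B^a = 14^5 mod 23  (bits of 5 = 101)
  bit 0 = 1: r = r^2 * 14 mod 23 = 1^2 * 14 = 1*14 = 14
  bit 1 = 0: r = r^2 mod 23 = 14^2 = 12
  bit 2 = 1: r = r^2 * 14 mod 23 = 12^2 * 14 = 6*14 = 15
  -> s = B^a = 15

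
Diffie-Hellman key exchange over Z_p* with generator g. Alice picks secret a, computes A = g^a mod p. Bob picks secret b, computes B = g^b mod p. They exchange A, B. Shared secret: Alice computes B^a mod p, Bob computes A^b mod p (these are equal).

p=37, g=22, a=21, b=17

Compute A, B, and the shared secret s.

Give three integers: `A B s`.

Answer: 8 5 23

Derivation:
A = 22^21 mod 37  (bits of 21 = 10101)
  bit 0 = 1: r = r^2 * 22 mod 37 = 1^2 * 22 = 1*22 = 22
  bit 1 = 0: r = r^2 mod 37 = 22^2 = 3
  bit 2 = 1: r = r^2 * 22 mod 37 = 3^2 * 22 = 9*22 = 13
  bit 3 = 0: r = r^2 mod 37 = 13^2 = 21
  bit 4 = 1: r = r^2 * 22 mod 37 = 21^2 * 22 = 34*22 = 8
  -> A = 8
B = 22^17 mod 37  (bits of 17 = 10001)
  bit 0 = 1: r = r^2 * 22 mod 37 = 1^2 * 22 = 1*22 = 22
  bit 1 = 0: r = r^2 mod 37 = 22^2 = 3
  bit 2 = 0: r = r^2 mod 37 = 3^2 = 9
  bit 3 = 0: r = r^2 mod 37 = 9^2 = 7
  bit 4 = 1: r = r^2 * 22 mod 37 = 7^2 * 22 = 12*22 = 5
  -> B = 5
s = B^a = 5^21 mod 37  (bits of 21 = 10101)
  bit 0 = 1: r = r^2 * 5 mod 37 = 1^2 * 5 = 1*5 = 5
  bit 1 = 0: r = r^2 mod 37 = 5^2 = 25
  bit 2 = 1: r = r^2 * 5 mod 37 = 25^2 * 5 = 33*5 = 17
  bit 3 = 0: r = r^2 mod 37 = 17^2 = 30
  bit 4 = 1: r = r^2 * 5 mod 37 = 30^2 * 5 = 12*5 = 23
  -> s = B^a = 23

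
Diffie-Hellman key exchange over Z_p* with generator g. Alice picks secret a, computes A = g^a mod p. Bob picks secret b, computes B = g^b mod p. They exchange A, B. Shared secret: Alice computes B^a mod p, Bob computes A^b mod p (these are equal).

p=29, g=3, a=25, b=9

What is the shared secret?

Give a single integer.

A = 3^25 mod 29  (bits of 25 = 11001)
  bit 0 = 1: r = r^2 * 3 mod 29 = 1^2 * 3 = 1*3 = 3
  bit 1 = 1: r = r^2 * 3 mod 29 = 3^2 * 3 = 9*3 = 27
  bit 2 = 0: r = r^2 mod 29 = 27^2 = 4
  bit 3 = 0: r = r^2 mod 29 = 4^2 = 16
  bit 4 = 1: r = r^2 * 3 mod 29 = 16^2 * 3 = 24*3 = 14
  -> A = 14
B = 3^9 mod 29  (bits of 9 = 1001)
  bit 0 = 1: r = r^2 * 3 mod 29 = 1^2 * 3 = 1*3 = 3
  bit 1 = 0: r = r^2 mod 29 = 3^2 = 9
  bit 2 = 0: r = r^2 mod 29 = 9^2 = 23
  bit 3 = 1: r = r^2 * 3 mod 29 = 23^2 * 3 = 7*3 = 21
  -> B = 21
s = B^a = 21^25 mod 29  (bits of 25 = 11001)
  bit 0 = 1: r = r^2 * 21 mod 29 = 1^2 * 21 = 1*21 = 21
  bit 1 = 1: r = r^2 * 21 mod 29 = 21^2 * 21 = 6*21 = 10
  bit 2 = 0: r = r^2 mod 29 = 10^2 = 13
  bit 3 = 0: r = r^2 mod 29 = 13^2 = 24
  bit 4 = 1: r = r^2 * 21 mod 29 = 24^2 * 21 = 25*21 = 3
  -> s = B^a = 3

Answer: 3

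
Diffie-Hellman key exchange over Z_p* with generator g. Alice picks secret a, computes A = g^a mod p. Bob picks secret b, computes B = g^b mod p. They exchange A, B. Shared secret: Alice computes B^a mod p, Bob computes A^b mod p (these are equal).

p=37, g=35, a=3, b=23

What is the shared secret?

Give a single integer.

Answer: 23

Derivation:
A = 35^3 mod 37  (bits of 3 = 11)
  bit 0 = 1: r = r^2 * 35 mod 37 = 1^2 * 35 = 1*35 = 35
  bit 1 = 1: r = r^2 * 35 mod 37 = 35^2 * 35 = 4*35 = 29
  -> A = 29
B = 35^23 mod 37  (bits of 23 = 10111)
  bit 0 = 1: r = r^2 * 35 mod 37 = 1^2 * 35 = 1*35 = 35
  bit 1 = 0: r = r^2 mod 37 = 35^2 = 4
  bit 2 = 1: r = r^2 * 35 mod 37 = 4^2 * 35 = 16*35 = 5
  bit 3 = 1: r = r^2 * 35 mod 37 = 5^2 * 35 = 25*35 = 24
  bit 4 = 1: r = r^2 * 35 mod 37 = 24^2 * 35 = 21*35 = 32
  -> B = 32
s = B^a = 32^3 mod 37  (bits of 3 = 11)
  bit 0 = 1: r = r^2 * 32 mod 37 = 1^2 * 32 = 1*32 = 32
  bit 1 = 1: r = r^2 * 32 mod 37 = 32^2 * 32 = 25*32 = 23
  -> s = B^a = 23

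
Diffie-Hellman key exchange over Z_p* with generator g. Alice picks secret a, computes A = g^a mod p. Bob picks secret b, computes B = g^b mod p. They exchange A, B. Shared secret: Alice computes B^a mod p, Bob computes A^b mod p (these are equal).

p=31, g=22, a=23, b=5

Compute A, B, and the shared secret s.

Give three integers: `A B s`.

Answer: 3 6 26

Derivation:
A = 22^23 mod 31  (bits of 23 = 10111)
  bit 0 = 1: r = r^2 * 22 mod 31 = 1^2 * 22 = 1*22 = 22
  bit 1 = 0: r = r^2 mod 31 = 22^2 = 19
  bit 2 = 1: r = r^2 * 22 mod 31 = 19^2 * 22 = 20*22 = 6
  bit 3 = 1: r = r^2 * 22 mod 31 = 6^2 * 22 = 5*22 = 17
  bit 4 = 1: r = r^2 * 22 mod 31 = 17^2 * 22 = 10*22 = 3
  -> A = 3
B = 22^5 mod 31  (bits of 5 = 101)
  bit 0 = 1: r = r^2 * 22 mod 31 = 1^2 * 22 = 1*22 = 22
  bit 1 = 0: r = r^2 mod 31 = 22^2 = 19
  bit 2 = 1: r = r^2 * 22 mod 31 = 19^2 * 22 = 20*22 = 6
  -> B = 6
s = B^a = 6^23 mod 31  (bits of 23 = 10111)
  bit 0 = 1: r = r^2 * 6 mod 31 = 1^2 * 6 = 1*6 = 6
  bit 1 = 0: r = r^2 mod 31 = 6^2 = 5
  bit 2 = 1: r = r^2 * 6 mod 31 = 5^2 * 6 = 25*6 = 26
  bit 3 = 1: r = r^2 * 6 mod 31 = 26^2 * 6 = 25*6 = 26
  bit 4 = 1: r = r^2 * 6 mod 31 = 26^2 * 6 = 25*6 = 26
  -> s = B^a = 26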